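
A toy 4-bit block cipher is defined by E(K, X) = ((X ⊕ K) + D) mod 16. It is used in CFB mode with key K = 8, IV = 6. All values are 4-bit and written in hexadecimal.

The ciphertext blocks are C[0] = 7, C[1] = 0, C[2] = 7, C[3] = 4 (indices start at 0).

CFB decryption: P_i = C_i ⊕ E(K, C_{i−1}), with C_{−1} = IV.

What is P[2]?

P[2]: E(K, 0) = 5; 7 ⊕ 5 = 2.

P[2] = 2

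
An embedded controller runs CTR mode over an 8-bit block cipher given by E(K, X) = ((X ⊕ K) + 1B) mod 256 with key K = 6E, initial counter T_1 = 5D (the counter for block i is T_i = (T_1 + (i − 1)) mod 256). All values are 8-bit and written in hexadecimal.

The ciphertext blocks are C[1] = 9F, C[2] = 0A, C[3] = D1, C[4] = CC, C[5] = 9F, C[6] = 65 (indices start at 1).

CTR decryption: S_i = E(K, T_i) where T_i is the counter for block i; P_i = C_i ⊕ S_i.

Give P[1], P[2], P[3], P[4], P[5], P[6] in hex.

P[1]: T = 5D, S = E(K, T) = 4E; 9F ⊕ 4E = D1.
P[2]: T = 5E, S = E(K, T) = 4B; 0A ⊕ 4B = 41.
P[3]: T = 5F, S = E(K, T) = 4C; D1 ⊕ 4C = 9D.
P[4]: T = 60, S = E(K, T) = 29; CC ⊕ 29 = E5.
P[5]: T = 61, S = E(K, T) = 2A; 9F ⊕ 2A = B5.
P[6]: T = 62, S = E(K, T) = 27; 65 ⊕ 27 = 42.

P[1] = D1, P[2] = 41, P[3] = 9D, P[4] = E5, P[5] = B5, P[6] = 42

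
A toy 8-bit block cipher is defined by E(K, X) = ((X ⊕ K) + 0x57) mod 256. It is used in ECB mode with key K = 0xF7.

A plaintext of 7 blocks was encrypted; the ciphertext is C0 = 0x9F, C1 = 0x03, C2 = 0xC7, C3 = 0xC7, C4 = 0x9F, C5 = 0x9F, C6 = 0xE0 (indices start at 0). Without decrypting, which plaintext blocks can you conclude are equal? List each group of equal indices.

ECB encrypts each block independently with the same key, so equal ciphertext blocks imply equal plaintext blocks.
C0 = C4 = C5 = 0x9F, so P0 = P4 = P5.
C2 = C3 = 0xC7, so P2 = P3.

P0 = P4 = P5; P2 = P3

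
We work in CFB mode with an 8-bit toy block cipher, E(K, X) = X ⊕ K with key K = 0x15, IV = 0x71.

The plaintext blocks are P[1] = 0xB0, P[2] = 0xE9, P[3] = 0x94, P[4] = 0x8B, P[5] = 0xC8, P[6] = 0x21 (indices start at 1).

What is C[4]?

C[4] = 0x37

CFB encryption: C_i = P_i ⊕ E(K, C_{i−1}), with C_{0} = IV.
C[1]: E(K, 0x71) = 0x64; 0xB0 ⊕ 0x64 = 0xD4.
C[2]: E(K, 0xD4) = 0xC1; 0xE9 ⊕ 0xC1 = 0x28.
C[3]: E(K, 0x28) = 0x3D; 0x94 ⊕ 0x3D = 0xA9.
C[4]: E(K, 0xA9) = 0xBC; 0x8B ⊕ 0xBC = 0x37.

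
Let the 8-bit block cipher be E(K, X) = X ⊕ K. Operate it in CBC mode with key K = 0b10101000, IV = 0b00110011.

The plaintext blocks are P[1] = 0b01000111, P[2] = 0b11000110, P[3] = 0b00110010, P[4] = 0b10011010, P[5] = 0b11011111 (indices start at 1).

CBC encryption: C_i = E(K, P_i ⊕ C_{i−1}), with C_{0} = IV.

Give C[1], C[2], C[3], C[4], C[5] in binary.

C[1]: P[1] ⊕ 0b00110011 = 0b01110100; E(K, 0b01110100) = 0b11011100.
C[2]: P[2] ⊕ 0b11011100 = 0b00011010; E(K, 0b00011010) = 0b10110010.
C[3]: P[3] ⊕ 0b10110010 = 0b10000000; E(K, 0b10000000) = 0b00101000.
C[4]: P[4] ⊕ 0b00101000 = 0b10110010; E(K, 0b10110010) = 0b00011010.
C[5]: P[5] ⊕ 0b00011010 = 0b11000101; E(K, 0b11000101) = 0b01101101.

C[1] = 0b11011100, C[2] = 0b10110010, C[3] = 0b00101000, C[4] = 0b00011010, C[5] = 0b01101101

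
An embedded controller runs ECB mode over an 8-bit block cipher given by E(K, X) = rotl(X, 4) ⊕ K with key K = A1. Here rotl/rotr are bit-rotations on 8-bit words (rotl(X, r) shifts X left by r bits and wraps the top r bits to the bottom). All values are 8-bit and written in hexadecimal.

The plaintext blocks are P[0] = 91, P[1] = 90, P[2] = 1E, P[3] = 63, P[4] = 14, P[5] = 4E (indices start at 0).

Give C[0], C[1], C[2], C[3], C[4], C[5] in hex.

ECB encryption: C_i = E(K, P_i).
C[0]: E(K, 91) = B8.
C[1]: E(K, 90) = A8.
C[2]: E(K, 1E) = 40.
C[3]: E(K, 63) = 97.
C[4]: E(K, 14) = E0.
C[5]: E(K, 4E) = 45.

C[0] = B8, C[1] = A8, C[2] = 40, C[3] = 97, C[4] = E0, C[5] = 45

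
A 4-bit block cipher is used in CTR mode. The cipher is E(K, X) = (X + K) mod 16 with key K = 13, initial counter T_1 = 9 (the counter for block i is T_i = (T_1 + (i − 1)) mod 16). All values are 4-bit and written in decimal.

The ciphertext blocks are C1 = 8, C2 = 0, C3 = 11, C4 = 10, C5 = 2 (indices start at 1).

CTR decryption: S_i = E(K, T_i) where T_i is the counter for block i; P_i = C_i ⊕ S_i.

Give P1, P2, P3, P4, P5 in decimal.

P1 = 14, P2 = 7, P3 = 3, P4 = 3, P5 = 8

P1: T = 9, S = E(K, T) = 6; 8 ⊕ 6 = 14.
P2: T = 10, S = E(K, T) = 7; 0 ⊕ 7 = 7.
P3: T = 11, S = E(K, T) = 8; 11 ⊕ 8 = 3.
P4: T = 12, S = E(K, T) = 9; 10 ⊕ 9 = 3.
P5: T = 13, S = E(K, T) = 10; 2 ⊕ 10 = 8.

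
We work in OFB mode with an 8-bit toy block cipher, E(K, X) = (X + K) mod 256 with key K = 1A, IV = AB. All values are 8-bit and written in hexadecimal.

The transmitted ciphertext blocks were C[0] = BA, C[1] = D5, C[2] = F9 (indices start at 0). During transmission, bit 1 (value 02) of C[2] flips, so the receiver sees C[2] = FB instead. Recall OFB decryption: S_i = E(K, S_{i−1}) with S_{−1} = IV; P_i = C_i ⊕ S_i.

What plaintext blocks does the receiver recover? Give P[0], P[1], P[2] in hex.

Only C[2] changed, to FB. In OFB, a change in C_i flips the same bit in P_i only; the keystream is unaffected. Decrypting the received ciphertext:
P[0]: S = E(K, AB) = C5; BA ⊕ C5 = 7F.
P[1]: S = E(K, C5) = DF; D5 ⊕ DF = 0A.
P[2]: S = E(K, DF) = F9; FB ⊕ F9 = 02.
Blocks that differ from the original plaintext: P[2].

P[0] = 7F, P[1] = 0A, P[2] = 02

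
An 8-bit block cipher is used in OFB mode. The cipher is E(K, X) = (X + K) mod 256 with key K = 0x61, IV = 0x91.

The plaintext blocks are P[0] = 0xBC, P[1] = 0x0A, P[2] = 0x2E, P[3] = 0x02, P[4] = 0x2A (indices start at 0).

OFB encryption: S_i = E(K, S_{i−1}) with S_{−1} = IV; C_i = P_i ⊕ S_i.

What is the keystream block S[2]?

C[0]: S = E(K, 0x91) = 0xF2; 0xBC ⊕ 0xF2 = 0x4E.
C[1]: S = E(K, 0xF2) = 0x53; 0x0A ⊕ 0x53 = 0x59.
C[2]: S = E(K, 0x53) = 0xB4; 0x2E ⊕ 0xB4 = 0x9A.
So S[2] = 0xB4.

0xB4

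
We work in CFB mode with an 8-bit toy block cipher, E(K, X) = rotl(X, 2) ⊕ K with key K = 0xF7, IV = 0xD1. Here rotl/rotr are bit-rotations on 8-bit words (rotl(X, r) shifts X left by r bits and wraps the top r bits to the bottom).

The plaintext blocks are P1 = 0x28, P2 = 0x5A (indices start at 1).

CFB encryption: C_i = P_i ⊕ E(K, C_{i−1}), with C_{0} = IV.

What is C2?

C1: E(K, 0xD1) = 0xB0; 0x28 ⊕ 0xB0 = 0x98.
C2: E(K, 0x98) = 0x95; 0x5A ⊕ 0x95 = 0xCF.

C2 = 0xCF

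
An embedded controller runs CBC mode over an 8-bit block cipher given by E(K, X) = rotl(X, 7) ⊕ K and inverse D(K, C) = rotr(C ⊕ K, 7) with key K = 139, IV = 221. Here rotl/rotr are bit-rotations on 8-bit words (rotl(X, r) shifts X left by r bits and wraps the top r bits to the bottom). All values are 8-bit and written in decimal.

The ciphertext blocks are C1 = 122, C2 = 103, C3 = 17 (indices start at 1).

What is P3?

CBC decryption: P_i = D(K, C_i) ⊕ C_{i−1}, with C_{0} = IV.
P3: D(K, 17) = 53; 53 ⊕ 103 = 82.

P3 = 82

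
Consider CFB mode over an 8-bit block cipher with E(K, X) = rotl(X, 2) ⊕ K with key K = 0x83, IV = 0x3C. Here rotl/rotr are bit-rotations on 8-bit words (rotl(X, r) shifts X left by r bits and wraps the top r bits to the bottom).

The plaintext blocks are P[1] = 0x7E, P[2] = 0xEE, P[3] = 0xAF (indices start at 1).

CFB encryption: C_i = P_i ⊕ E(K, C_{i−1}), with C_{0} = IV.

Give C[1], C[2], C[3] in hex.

C[1] = 0x0D, C[2] = 0x59, C[3] = 0x49

C[1]: E(K, 0x3C) = 0x73; 0x7E ⊕ 0x73 = 0x0D.
C[2]: E(K, 0x0D) = 0xB7; 0xEE ⊕ 0xB7 = 0x59.
C[3]: E(K, 0x59) = 0xE6; 0xAF ⊕ 0xE6 = 0x49.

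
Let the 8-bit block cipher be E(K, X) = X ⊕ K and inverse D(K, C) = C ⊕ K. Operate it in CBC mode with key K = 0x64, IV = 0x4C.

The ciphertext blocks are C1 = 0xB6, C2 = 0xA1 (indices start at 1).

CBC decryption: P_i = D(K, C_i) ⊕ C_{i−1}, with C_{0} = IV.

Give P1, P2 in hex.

P1: D(K, 0xB6) = 0xD2; 0xD2 ⊕ 0x4C = 0x9E.
P2: D(K, 0xA1) = 0xC5; 0xC5 ⊕ 0xB6 = 0x73.

P1 = 0x9E, P2 = 0x73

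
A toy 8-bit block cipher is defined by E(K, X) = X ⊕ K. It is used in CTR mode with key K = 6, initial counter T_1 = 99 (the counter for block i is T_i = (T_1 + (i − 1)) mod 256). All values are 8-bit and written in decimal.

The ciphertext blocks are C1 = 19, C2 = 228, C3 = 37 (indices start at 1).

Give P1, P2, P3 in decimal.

CTR decryption: S_i = E(K, T_i) where T_i is the counter for block i; P_i = C_i ⊕ S_i.
P1: T = 99, S = E(K, T) = 101; 19 ⊕ 101 = 118.
P2: T = 100, S = E(K, T) = 98; 228 ⊕ 98 = 134.
P3: T = 101, S = E(K, T) = 99; 37 ⊕ 99 = 70.

P1 = 118, P2 = 134, P3 = 70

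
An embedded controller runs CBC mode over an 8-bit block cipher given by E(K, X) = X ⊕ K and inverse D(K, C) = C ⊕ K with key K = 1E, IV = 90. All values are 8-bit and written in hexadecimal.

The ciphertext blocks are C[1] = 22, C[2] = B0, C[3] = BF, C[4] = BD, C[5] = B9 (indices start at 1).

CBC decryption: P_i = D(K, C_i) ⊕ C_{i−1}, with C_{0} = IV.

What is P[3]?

P[3] = 11

P[3]: D(K, BF) = A1; A1 ⊕ B0 = 11.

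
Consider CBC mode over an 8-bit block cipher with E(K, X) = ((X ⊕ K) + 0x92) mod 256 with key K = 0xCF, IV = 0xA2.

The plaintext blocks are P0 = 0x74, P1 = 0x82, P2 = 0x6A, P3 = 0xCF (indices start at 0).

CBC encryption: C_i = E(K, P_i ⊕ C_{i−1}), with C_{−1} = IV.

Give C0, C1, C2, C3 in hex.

C0: P0 ⊕ 0xA2 = 0xD6; E(K, 0xD6) = 0xAB.
C1: P1 ⊕ 0xAB = 0x29; E(K, 0x29) = 0x78.
C2: P2 ⊕ 0x78 = 0x12; E(K, 0x12) = 0x6F.
C3: P3 ⊕ 0x6F = 0xA0; E(K, 0xA0) = 0x01.

C0 = 0xAB, C1 = 0x78, C2 = 0x6F, C3 = 0x01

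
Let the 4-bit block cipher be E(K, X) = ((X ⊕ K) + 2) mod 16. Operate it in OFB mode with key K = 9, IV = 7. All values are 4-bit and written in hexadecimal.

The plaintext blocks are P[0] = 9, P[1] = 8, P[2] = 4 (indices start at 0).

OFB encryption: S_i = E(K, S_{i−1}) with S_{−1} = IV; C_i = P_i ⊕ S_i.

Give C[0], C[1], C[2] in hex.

C[0]: S = E(K, 7) = 0; 9 ⊕ 0 = 9.
C[1]: S = E(K, 0) = B; 8 ⊕ B = 3.
C[2]: S = E(K, B) = 4; 4 ⊕ 4 = 0.

C[0] = 9, C[1] = 3, C[2] = 0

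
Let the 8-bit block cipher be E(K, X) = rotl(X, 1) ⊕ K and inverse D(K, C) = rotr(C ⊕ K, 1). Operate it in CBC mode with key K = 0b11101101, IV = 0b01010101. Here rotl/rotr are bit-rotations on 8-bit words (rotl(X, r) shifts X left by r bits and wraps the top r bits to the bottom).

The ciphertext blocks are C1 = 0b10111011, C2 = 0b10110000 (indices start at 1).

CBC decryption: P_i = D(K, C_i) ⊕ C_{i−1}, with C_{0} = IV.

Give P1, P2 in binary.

P1 = 0b01111110, P2 = 0b00010101

P1: D(K, 0b10111011) = 0b00101011; 0b00101011 ⊕ 0b01010101 = 0b01111110.
P2: D(K, 0b10110000) = 0b10101110; 0b10101110 ⊕ 0b10111011 = 0b00010101.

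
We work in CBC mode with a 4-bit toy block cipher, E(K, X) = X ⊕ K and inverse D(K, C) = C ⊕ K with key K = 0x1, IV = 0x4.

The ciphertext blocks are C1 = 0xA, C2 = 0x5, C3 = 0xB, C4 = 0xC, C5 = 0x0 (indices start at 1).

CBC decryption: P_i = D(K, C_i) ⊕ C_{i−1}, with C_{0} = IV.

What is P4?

P4: D(K, 0xC) = 0xD; 0xD ⊕ 0xB = 0x6.

P4 = 0x6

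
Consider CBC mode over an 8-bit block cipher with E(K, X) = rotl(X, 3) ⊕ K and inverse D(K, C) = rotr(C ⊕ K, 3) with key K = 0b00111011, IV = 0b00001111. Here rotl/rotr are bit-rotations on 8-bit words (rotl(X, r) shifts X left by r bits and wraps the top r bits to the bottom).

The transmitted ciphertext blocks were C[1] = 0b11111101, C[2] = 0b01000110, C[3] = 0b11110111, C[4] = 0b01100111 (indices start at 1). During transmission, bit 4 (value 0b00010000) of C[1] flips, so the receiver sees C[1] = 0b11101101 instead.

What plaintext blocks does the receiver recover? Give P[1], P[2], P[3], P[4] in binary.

P[1] = 0b11010101, P[2] = 0b01000010, P[3] = 0b11011111, P[4] = 0b01111100

CBC decryption: P_i = D(K, C_i) ⊕ C_{i−1}, with C_{0} = IV.
Only C[1] changed, to 0b11101101. In CBC, a change in C_i garbles P_i and flips the same bit in P_{i+1}. Decrypting the received ciphertext:
P[1]: D(K, 0b11101101) = 0b11011010; 0b11011010 ⊕ 0b00001111 = 0b11010101.
P[2]: D(K, 0b01000110) = 0b10101111; 0b10101111 ⊕ 0b11101101 = 0b01000010.
P[3]: D(K, 0b11110111) = 0b10011001; 0b10011001 ⊕ 0b01000110 = 0b11011111.
P[4]: D(K, 0b01100111) = 0b10001011; 0b10001011 ⊕ 0b11110111 = 0b01111100.
Blocks that differ from the original plaintext: P[1], P[2].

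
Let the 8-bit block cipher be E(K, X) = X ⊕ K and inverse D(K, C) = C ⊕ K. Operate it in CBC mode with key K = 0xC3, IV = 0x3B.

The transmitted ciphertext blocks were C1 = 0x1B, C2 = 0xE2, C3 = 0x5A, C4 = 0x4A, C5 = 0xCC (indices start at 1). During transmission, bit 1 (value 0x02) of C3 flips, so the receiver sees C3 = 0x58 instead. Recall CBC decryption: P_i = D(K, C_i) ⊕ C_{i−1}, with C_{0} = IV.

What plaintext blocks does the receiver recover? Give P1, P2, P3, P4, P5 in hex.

Only C3 changed, to 0x58. In CBC, a change in C_i garbles P_i and flips the same bit in P_{i+1}. Decrypting the received ciphertext:
P1: D(K, 0x1B) = 0xD8; 0xD8 ⊕ 0x3B = 0xE3.
P2: D(K, 0xE2) = 0x21; 0x21 ⊕ 0x1B = 0x3A.
P3: D(K, 0x58) = 0x9B; 0x9B ⊕ 0xE2 = 0x79.
P4: D(K, 0x4A) = 0x89; 0x89 ⊕ 0x58 = 0xD1.
P5: D(K, 0xCC) = 0x0F; 0x0F ⊕ 0x4A = 0x45.
Blocks that differ from the original plaintext: P3, P4.

P1 = 0xE3, P2 = 0x3A, P3 = 0x79, P4 = 0xD1, P5 = 0x45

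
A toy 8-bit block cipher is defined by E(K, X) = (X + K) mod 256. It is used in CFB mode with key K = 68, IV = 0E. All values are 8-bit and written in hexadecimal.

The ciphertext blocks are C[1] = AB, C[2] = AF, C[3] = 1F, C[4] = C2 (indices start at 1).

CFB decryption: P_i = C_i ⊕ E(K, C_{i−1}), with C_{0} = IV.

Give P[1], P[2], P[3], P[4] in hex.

P[1]: E(K, 0E) = 76; AB ⊕ 76 = DD.
P[2]: E(K, AB) = 13; AF ⊕ 13 = BC.
P[3]: E(K, AF) = 17; 1F ⊕ 17 = 08.
P[4]: E(K, 1F) = 87; C2 ⊕ 87 = 45.

P[1] = DD, P[2] = BC, P[3] = 08, P[4] = 45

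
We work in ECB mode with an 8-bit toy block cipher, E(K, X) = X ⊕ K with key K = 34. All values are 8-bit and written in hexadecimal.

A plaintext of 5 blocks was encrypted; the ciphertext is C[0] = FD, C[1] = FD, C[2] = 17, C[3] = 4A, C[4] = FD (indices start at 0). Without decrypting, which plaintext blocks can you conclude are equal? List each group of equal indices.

ECB encrypts each block independently with the same key, so equal ciphertext blocks imply equal plaintext blocks.
C[0] = C[1] = C[4] = FD, so P[0] = P[1] = P[4].

P[0] = P[1] = P[4]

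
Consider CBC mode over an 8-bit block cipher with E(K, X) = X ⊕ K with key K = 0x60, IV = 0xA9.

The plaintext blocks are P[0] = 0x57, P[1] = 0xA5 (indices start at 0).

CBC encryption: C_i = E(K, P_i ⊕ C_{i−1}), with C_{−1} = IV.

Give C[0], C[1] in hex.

C[0]: P[0] ⊕ 0xA9 = 0xFE; E(K, 0xFE) = 0x9E.
C[1]: P[1] ⊕ 0x9E = 0x3B; E(K, 0x3B) = 0x5B.

C[0] = 0x9E, C[1] = 0x5B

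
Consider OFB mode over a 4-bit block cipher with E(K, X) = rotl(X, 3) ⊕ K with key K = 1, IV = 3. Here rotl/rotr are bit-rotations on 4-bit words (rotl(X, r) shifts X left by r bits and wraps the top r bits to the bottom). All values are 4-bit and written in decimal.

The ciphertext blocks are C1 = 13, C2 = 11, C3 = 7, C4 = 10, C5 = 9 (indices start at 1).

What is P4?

P4 = 6

OFB decryption: S_i = E(K, S_{i−1}) with S_{0} = IV; P_i = C_i ⊕ S_i.
P1: S = E(K, 3) = 8; 13 ⊕ 8 = 5.
P2: S = E(K, 8) = 5; 11 ⊕ 5 = 14.
P3: S = E(K, 5) = 11; 7 ⊕ 11 = 12.
P4: S = E(K, 11) = 12; 10 ⊕ 12 = 6.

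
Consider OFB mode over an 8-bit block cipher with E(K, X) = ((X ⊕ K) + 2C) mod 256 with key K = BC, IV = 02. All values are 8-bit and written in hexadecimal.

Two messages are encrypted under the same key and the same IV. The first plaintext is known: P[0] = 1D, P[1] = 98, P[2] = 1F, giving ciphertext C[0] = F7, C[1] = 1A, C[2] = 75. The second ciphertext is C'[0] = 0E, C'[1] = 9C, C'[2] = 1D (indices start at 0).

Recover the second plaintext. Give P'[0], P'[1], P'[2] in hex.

P'[0] = E4, P'[1] = 1E, P'[2] = 77

In OFB with a reused IV, both messages share the same keystream S_i, so C_i ⊕ C'_i = P_i ⊕ P'_i and thus P'_i = P_i ⊕ C_i ⊕ C'_i.
P'[0]: 1D ⊕ F7 ⊕ 0E = E4.
P'[1]: 98 ⊕ 1A ⊕ 9C = 1E.
P'[2]: 1F ⊕ 75 ⊕ 1D = 77.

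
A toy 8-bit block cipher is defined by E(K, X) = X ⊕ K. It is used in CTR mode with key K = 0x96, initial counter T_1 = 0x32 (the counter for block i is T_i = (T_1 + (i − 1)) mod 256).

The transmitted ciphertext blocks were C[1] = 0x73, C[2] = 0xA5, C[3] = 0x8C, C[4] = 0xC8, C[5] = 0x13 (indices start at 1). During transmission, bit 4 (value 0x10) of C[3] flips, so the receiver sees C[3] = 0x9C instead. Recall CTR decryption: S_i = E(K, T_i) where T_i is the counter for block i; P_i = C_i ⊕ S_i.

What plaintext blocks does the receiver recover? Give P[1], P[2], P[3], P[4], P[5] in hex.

P[1] = 0xD7, P[2] = 0x00, P[3] = 0x3E, P[4] = 0x6B, P[5] = 0xB3

Only C[3] changed, to 0x9C. In CTR, a change in C_i flips the same bit in P_i only; the keystream is unaffected. Decrypting the received ciphertext:
P[1]: T = 0x32, S = E(K, T) = 0xA4; 0x73 ⊕ 0xA4 = 0xD7.
P[2]: T = 0x33, S = E(K, T) = 0xA5; 0xA5 ⊕ 0xA5 = 0x00.
P[3]: T = 0x34, S = E(K, T) = 0xA2; 0x9C ⊕ 0xA2 = 0x3E.
P[4]: T = 0x35, S = E(K, T) = 0xA3; 0xC8 ⊕ 0xA3 = 0x6B.
P[5]: T = 0x36, S = E(K, T) = 0xA0; 0x13 ⊕ 0xA0 = 0xB3.
Blocks that differ from the original plaintext: P[3].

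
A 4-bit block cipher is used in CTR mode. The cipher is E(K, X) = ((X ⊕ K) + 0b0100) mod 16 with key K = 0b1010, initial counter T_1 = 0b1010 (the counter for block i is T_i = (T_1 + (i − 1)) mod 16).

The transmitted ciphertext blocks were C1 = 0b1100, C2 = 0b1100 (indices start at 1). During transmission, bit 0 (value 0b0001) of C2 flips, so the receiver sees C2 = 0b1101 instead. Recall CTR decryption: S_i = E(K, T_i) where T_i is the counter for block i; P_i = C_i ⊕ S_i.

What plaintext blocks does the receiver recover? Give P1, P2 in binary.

P1 = 0b1000, P2 = 0b1000

Only C2 changed, to 0b1101. In CTR, a change in C_i flips the same bit in P_i only; the keystream is unaffected. Decrypting the received ciphertext:
P1: T = 0b1010, S = E(K, T) = 0b0100; 0b1100 ⊕ 0b0100 = 0b1000.
P2: T = 0b1011, S = E(K, T) = 0b0101; 0b1101 ⊕ 0b0101 = 0b1000.
Blocks that differ from the original plaintext: P2.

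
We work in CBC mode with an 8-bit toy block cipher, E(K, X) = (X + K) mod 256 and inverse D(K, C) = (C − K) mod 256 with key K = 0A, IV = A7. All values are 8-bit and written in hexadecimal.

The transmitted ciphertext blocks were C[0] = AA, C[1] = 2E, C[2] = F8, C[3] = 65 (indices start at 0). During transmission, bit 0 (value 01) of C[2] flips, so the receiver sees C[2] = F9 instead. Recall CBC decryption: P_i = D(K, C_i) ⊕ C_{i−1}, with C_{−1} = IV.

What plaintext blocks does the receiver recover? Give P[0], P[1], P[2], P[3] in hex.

Only C[2] changed, to F9. In CBC, a change in C_i garbles P_i and flips the same bit in P_{i+1}. Decrypting the received ciphertext:
P[0]: D(K, AA) = A0; A0 ⊕ A7 = 07.
P[1]: D(K, 2E) = 24; 24 ⊕ AA = 8E.
P[2]: D(K, F9) = EF; EF ⊕ 2E = C1.
P[3]: D(K, 65) = 5B; 5B ⊕ F9 = A2.
Blocks that differ from the original plaintext: P[2], P[3].

P[0] = 07, P[1] = 8E, P[2] = C1, P[3] = A2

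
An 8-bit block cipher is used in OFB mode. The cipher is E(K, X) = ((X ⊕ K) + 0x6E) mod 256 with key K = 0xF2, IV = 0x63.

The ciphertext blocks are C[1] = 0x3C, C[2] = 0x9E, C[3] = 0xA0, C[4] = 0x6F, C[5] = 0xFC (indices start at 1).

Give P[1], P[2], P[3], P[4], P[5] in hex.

P[1] = 0xC3, P[2] = 0xE5, P[3] = 0x57, P[4] = 0x1C, P[5] = 0x13

OFB decryption: S_i = E(K, S_{i−1}) with S_{0} = IV; P_i = C_i ⊕ S_i.
P[1]: S = E(K, 0x63) = 0xFF; 0x3C ⊕ 0xFF = 0xC3.
P[2]: S = E(K, 0xFF) = 0x7B; 0x9E ⊕ 0x7B = 0xE5.
P[3]: S = E(K, 0x7B) = 0xF7; 0xA0 ⊕ 0xF7 = 0x57.
P[4]: S = E(K, 0xF7) = 0x73; 0x6F ⊕ 0x73 = 0x1C.
P[5]: S = E(K, 0x73) = 0xEF; 0xFC ⊕ 0xEF = 0x13.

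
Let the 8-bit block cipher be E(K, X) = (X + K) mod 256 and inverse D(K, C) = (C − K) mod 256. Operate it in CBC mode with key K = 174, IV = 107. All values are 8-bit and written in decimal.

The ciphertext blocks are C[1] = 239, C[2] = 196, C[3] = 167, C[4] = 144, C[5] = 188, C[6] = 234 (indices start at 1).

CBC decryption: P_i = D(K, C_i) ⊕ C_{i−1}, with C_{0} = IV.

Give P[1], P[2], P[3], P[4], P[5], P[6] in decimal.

P[1]: D(K, 239) = 65; 65 ⊕ 107 = 42.
P[2]: D(K, 196) = 22; 22 ⊕ 239 = 249.
P[3]: D(K, 167) = 249; 249 ⊕ 196 = 61.
P[4]: D(K, 144) = 226; 226 ⊕ 167 = 69.
P[5]: D(K, 188) = 14; 14 ⊕ 144 = 158.
P[6]: D(K, 234) = 60; 60 ⊕ 188 = 128.

P[1] = 42, P[2] = 249, P[3] = 61, P[4] = 69, P[5] = 158, P[6] = 128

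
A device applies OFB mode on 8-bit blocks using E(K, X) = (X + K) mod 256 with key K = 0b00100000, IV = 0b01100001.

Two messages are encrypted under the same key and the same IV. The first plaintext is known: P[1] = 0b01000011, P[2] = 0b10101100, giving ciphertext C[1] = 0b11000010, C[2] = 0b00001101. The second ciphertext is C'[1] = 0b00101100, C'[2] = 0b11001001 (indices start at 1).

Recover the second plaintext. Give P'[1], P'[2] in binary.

In OFB with a reused IV, both messages share the same keystream S_i, so C_i ⊕ C'_i = P_i ⊕ P'_i and thus P'_i = P_i ⊕ C_i ⊕ C'_i.
P'[1]: 0b01000011 ⊕ 0b11000010 ⊕ 0b00101100 = 0b10101101.
P'[2]: 0b10101100 ⊕ 0b00001101 ⊕ 0b11001001 = 0b01101000.

P'[1] = 0b10101101, P'[2] = 0b01101000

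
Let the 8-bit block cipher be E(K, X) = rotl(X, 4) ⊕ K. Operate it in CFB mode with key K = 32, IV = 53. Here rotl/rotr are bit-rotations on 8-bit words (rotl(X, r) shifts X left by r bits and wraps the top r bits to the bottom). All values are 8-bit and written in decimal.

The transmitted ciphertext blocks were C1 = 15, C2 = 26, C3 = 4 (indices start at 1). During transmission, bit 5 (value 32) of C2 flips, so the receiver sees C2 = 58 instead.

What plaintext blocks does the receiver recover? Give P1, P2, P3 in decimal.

P1 = 124, P2 = 234, P3 = 135

CFB decryption: P_i = C_i ⊕ E(K, C_{i−1}), with C_{0} = IV.
Only C2 changed, to 58. In CFB, a change in C_i flips the same bit in P_i and garbles P_{i+1}. Decrypting the received ciphertext:
P1: E(K, 53) = 115; 15 ⊕ 115 = 124.
P2: E(K, 15) = 208; 58 ⊕ 208 = 234.
P3: E(K, 58) = 131; 4 ⊕ 131 = 135.
Blocks that differ from the original plaintext: P2, P3.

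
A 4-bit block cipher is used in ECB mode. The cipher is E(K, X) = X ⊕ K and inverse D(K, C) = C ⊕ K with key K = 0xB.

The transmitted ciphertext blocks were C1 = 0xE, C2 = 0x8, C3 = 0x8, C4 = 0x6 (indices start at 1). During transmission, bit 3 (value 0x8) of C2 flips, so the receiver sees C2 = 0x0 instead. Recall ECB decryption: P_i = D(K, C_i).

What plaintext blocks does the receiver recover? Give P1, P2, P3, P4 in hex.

Only C2 changed, to 0x0. In ECB, a change in C_i affects only P_i. Decrypting the received ciphertext:
P1: D(K, 0xE) = 0x5.
P2: D(K, 0x0) = 0xB.
P3: D(K, 0x8) = 0x3.
P4: D(K, 0x6) = 0xD.
Blocks that differ from the original plaintext: P2.

P1 = 0x5, P2 = 0xB, P3 = 0x3, P4 = 0xD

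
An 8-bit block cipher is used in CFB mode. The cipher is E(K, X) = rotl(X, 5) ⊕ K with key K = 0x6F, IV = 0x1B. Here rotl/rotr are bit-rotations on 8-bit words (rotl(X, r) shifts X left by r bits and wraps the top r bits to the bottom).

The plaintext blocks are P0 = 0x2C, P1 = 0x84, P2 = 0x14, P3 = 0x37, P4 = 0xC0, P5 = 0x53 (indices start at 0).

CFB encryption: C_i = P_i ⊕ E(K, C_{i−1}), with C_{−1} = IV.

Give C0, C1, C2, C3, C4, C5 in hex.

C0: E(K, 0x1B) = 0x0C; 0x2C ⊕ 0x0C = 0x20.
C1: E(K, 0x20) = 0x6B; 0x84 ⊕ 0x6B = 0xEF.
C2: E(K, 0xEF) = 0x92; 0x14 ⊕ 0x92 = 0x86.
C3: E(K, 0x86) = 0xBF; 0x37 ⊕ 0xBF = 0x88.
C4: E(K, 0x88) = 0x7E; 0xC0 ⊕ 0x7E = 0xBE.
C5: E(K, 0xBE) = 0xB8; 0x53 ⊕ 0xB8 = 0xEB.

C0 = 0x20, C1 = 0xEF, C2 = 0x86, C3 = 0x88, C4 = 0xBE, C5 = 0xEB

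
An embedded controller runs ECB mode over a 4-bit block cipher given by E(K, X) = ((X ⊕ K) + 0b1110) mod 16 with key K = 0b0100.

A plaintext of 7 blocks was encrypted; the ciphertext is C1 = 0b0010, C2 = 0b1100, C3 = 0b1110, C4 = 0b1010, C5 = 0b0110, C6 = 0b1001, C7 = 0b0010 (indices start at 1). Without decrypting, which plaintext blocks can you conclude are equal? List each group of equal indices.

ECB encrypts each block independently with the same key, so equal ciphertext blocks imply equal plaintext blocks.
C1 = C7 = 0b0010, so P1 = P7.

P1 = P7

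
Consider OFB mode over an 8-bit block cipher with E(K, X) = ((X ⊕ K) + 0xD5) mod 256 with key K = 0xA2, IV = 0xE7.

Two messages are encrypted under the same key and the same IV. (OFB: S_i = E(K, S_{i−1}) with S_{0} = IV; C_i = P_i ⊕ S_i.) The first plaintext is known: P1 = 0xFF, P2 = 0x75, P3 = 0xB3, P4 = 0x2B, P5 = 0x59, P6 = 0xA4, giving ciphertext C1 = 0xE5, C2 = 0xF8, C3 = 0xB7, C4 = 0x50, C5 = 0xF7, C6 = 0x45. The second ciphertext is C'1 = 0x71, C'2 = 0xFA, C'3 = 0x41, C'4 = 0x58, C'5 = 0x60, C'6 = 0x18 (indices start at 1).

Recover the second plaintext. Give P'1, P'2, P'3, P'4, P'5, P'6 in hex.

P'1 = 0x6B, P'2 = 0x77, P'3 = 0x45, P'4 = 0x23, P'5 = 0xCE, P'6 = 0xF9

In OFB with a reused IV, both messages share the same keystream S_i, so C_i ⊕ C'_i = P_i ⊕ P'_i and thus P'_i = P_i ⊕ C_i ⊕ C'_i.
P'1: 0xFF ⊕ 0xE5 ⊕ 0x71 = 0x6B.
P'2: 0x75 ⊕ 0xF8 ⊕ 0xFA = 0x77.
P'3: 0xB3 ⊕ 0xB7 ⊕ 0x41 = 0x45.
P'4: 0x2B ⊕ 0x50 ⊕ 0x58 = 0x23.
P'5: 0x59 ⊕ 0xF7 ⊕ 0x60 = 0xCE.
P'6: 0xA4 ⊕ 0x45 ⊕ 0x18 = 0xF9.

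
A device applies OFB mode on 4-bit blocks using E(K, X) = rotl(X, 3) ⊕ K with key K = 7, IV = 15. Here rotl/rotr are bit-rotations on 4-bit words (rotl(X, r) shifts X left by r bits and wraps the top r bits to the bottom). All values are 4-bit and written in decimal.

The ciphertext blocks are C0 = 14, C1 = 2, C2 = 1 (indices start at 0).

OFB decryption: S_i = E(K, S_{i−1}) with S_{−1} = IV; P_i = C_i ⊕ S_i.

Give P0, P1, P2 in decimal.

P0 = 6, P1 = 1, P2 = 15

P0: S = E(K, 15) = 8; 14 ⊕ 8 = 6.
P1: S = E(K, 8) = 3; 2 ⊕ 3 = 1.
P2: S = E(K, 3) = 14; 1 ⊕ 14 = 15.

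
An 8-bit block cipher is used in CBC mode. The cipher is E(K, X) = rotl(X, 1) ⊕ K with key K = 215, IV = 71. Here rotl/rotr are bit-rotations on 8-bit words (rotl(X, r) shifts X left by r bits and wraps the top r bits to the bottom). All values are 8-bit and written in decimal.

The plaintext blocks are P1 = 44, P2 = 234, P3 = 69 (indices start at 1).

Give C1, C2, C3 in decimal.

C1 = 1, C2 = 0, C3 = 93

CBC encryption: C_i = E(K, P_i ⊕ C_{i−1}), with C_{0} = IV.
C1: P1 ⊕ 71 = 107; E(K, 107) = 1.
C2: P2 ⊕ 1 = 235; E(K, 235) = 0.
C3: P3 ⊕ 0 = 69; E(K, 69) = 93.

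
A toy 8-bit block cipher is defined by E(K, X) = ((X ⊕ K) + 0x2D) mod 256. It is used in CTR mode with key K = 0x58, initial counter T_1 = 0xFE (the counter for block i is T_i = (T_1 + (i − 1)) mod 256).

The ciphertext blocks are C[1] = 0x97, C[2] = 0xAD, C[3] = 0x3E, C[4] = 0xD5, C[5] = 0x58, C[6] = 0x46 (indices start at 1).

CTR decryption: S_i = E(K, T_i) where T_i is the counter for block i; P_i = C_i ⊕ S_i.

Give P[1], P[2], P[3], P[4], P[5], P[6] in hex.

P[1]: T = 0xFE, S = E(K, T) = 0xD3; 0x97 ⊕ 0xD3 = 0x44.
P[2]: T = 0xFF, S = E(K, T) = 0xD4; 0xAD ⊕ 0xD4 = 0x79.
P[3]: T = 0x00, S = E(K, T) = 0x85; 0x3E ⊕ 0x85 = 0xBB.
P[4]: T = 0x01, S = E(K, T) = 0x86; 0xD5 ⊕ 0x86 = 0x53.
P[5]: T = 0x02, S = E(K, T) = 0x87; 0x58 ⊕ 0x87 = 0xDF.
P[6]: T = 0x03, S = E(K, T) = 0x88; 0x46 ⊕ 0x88 = 0xCE.

P[1] = 0x44, P[2] = 0x79, P[3] = 0xBB, P[4] = 0x53, P[5] = 0xDF, P[6] = 0xCE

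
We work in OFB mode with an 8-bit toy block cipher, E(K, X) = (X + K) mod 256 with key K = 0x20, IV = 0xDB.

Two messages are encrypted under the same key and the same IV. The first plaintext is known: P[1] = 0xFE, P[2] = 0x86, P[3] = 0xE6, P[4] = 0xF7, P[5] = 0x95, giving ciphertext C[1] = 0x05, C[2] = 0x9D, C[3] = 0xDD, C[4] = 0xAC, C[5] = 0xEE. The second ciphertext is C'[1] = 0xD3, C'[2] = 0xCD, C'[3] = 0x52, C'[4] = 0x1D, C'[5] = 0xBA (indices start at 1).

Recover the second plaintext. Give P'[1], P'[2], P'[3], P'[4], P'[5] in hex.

P'[1] = 0x28, P'[2] = 0xD6, P'[3] = 0x69, P'[4] = 0x46, P'[5] = 0xC1

In OFB with a reused IV, both messages share the same keystream S_i, so C_i ⊕ C'_i = P_i ⊕ P'_i and thus P'_i = P_i ⊕ C_i ⊕ C'_i.
P'[1]: 0xFE ⊕ 0x05 ⊕ 0xD3 = 0x28.
P'[2]: 0x86 ⊕ 0x9D ⊕ 0xCD = 0xD6.
P'[3]: 0xE6 ⊕ 0xDD ⊕ 0x52 = 0x69.
P'[4]: 0xF7 ⊕ 0xAC ⊕ 0x1D = 0x46.
P'[5]: 0x95 ⊕ 0xEE ⊕ 0xBA = 0xC1.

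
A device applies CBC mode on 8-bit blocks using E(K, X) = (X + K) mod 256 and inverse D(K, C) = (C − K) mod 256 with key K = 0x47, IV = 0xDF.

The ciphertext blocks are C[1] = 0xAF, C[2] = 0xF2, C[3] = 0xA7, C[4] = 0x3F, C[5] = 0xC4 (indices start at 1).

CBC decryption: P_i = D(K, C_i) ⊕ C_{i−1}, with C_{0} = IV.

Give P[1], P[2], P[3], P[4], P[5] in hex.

P[1]: D(K, 0xAF) = 0x68; 0x68 ⊕ 0xDF = 0xB7.
P[2]: D(K, 0xF2) = 0xAB; 0xAB ⊕ 0xAF = 0x04.
P[3]: D(K, 0xA7) = 0x60; 0x60 ⊕ 0xF2 = 0x92.
P[4]: D(K, 0x3F) = 0xF8; 0xF8 ⊕ 0xA7 = 0x5F.
P[5]: D(K, 0xC4) = 0x7D; 0x7D ⊕ 0x3F = 0x42.

P[1] = 0xB7, P[2] = 0x04, P[3] = 0x92, P[4] = 0x5F, P[5] = 0x42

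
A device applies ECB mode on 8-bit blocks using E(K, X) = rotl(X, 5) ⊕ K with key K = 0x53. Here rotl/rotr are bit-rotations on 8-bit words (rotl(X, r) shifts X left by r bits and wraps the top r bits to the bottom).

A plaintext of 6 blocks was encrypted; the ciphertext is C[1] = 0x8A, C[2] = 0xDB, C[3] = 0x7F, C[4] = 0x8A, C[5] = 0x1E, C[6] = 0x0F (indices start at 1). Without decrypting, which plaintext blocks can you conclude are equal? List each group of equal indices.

ECB encrypts each block independently with the same key, so equal ciphertext blocks imply equal plaintext blocks.
C[1] = C[4] = 0x8A, so P[1] = P[4].

P[1] = P[4]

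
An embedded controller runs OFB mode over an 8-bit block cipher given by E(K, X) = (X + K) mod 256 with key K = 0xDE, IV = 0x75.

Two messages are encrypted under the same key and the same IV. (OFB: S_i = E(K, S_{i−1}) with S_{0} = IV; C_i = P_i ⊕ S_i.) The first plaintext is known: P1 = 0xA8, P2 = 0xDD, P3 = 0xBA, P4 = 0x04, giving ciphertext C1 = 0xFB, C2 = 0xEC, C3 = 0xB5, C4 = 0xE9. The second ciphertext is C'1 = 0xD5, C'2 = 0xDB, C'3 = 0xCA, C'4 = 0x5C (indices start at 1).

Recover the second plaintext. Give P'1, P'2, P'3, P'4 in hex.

In OFB with a reused IV, both messages share the same keystream S_i, so C_i ⊕ C'_i = P_i ⊕ P'_i and thus P'_i = P_i ⊕ C_i ⊕ C'_i.
P'1: 0xA8 ⊕ 0xFB ⊕ 0xD5 = 0x86.
P'2: 0xDD ⊕ 0xEC ⊕ 0xDB = 0xEA.
P'3: 0xBA ⊕ 0xB5 ⊕ 0xCA = 0xC5.
P'4: 0x04 ⊕ 0xE9 ⊕ 0x5C = 0xB1.

P'1 = 0x86, P'2 = 0xEA, P'3 = 0xC5, P'4 = 0xB1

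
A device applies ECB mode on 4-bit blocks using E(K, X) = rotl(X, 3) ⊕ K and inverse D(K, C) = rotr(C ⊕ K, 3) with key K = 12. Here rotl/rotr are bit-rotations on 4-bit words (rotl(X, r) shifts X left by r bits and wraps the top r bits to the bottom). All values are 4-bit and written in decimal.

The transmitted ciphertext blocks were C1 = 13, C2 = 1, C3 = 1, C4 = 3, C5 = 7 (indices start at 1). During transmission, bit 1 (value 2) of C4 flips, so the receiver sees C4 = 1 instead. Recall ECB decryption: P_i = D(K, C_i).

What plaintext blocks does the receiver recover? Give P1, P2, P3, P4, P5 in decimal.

P1 = 2, P2 = 11, P3 = 11, P4 = 11, P5 = 7

Only C4 changed, to 1. In ECB, a change in C_i affects only P_i. Decrypting the received ciphertext:
P1: D(K, 13) = 2.
P2: D(K, 1) = 11.
P3: D(K, 1) = 11.
P4: D(K, 1) = 11.
P5: D(K, 7) = 7.
Blocks that differ from the original plaintext: P4.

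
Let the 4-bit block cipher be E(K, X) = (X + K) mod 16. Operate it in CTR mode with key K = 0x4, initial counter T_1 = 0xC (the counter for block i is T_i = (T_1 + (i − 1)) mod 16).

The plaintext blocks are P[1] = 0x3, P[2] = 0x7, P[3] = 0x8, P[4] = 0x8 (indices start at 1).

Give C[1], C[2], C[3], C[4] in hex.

C[1] = 0x3, C[2] = 0x6, C[3] = 0xA, C[4] = 0xB

CTR encryption: S_i = E(K, T_i) where T_i is the counter for block i; C_i = P_i ⊕ S_i.
C[1]: T = 0xC, S = E(K, T) = 0x0; 0x3 ⊕ 0x0 = 0x3.
C[2]: T = 0xD, S = E(K, T) = 0x1; 0x7 ⊕ 0x1 = 0x6.
C[3]: T = 0xE, S = E(K, T) = 0x2; 0x8 ⊕ 0x2 = 0xA.
C[4]: T = 0xF, S = E(K, T) = 0x3; 0x8 ⊕ 0x3 = 0xB.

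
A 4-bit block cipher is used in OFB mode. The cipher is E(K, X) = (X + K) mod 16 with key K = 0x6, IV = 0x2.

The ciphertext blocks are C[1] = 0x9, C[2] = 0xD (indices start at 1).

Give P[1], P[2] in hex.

P[1] = 0x1, P[2] = 0x3

OFB decryption: S_i = E(K, S_{i−1}) with S_{0} = IV; P_i = C_i ⊕ S_i.
P[1]: S = E(K, 0x2) = 0x8; 0x9 ⊕ 0x8 = 0x1.
P[2]: S = E(K, 0x8) = 0xE; 0xD ⊕ 0xE = 0x3.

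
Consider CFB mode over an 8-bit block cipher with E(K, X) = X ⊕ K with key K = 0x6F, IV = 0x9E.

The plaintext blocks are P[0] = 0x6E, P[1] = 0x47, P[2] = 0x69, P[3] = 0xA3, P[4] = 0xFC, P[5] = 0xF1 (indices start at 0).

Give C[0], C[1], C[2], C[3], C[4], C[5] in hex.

CFB encryption: C_i = P_i ⊕ E(K, C_{i−1}), with C_{−1} = IV.
C[0]: E(K, 0x9E) = 0xF1; 0x6E ⊕ 0xF1 = 0x9F.
C[1]: E(K, 0x9F) = 0xF0; 0x47 ⊕ 0xF0 = 0xB7.
C[2]: E(K, 0xB7) = 0xD8; 0x69 ⊕ 0xD8 = 0xB1.
C[3]: E(K, 0xB1) = 0xDE; 0xA3 ⊕ 0xDE = 0x7D.
C[4]: E(K, 0x7D) = 0x12; 0xFC ⊕ 0x12 = 0xEE.
C[5]: E(K, 0xEE) = 0x81; 0xF1 ⊕ 0x81 = 0x70.

C[0] = 0x9F, C[1] = 0xB7, C[2] = 0xB1, C[3] = 0x7D, C[4] = 0xEE, C[5] = 0x70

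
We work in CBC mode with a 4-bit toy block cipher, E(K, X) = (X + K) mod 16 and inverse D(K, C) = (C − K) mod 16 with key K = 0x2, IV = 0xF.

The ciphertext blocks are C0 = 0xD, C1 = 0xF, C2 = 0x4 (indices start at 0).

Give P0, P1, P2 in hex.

CBC decryption: P_i = D(K, C_i) ⊕ C_{i−1}, with C_{−1} = IV.
P0: D(K, 0xD) = 0xB; 0xB ⊕ 0xF = 0x4.
P1: D(K, 0xF) = 0xD; 0xD ⊕ 0xD = 0x0.
P2: D(K, 0x4) = 0x2; 0x2 ⊕ 0xF = 0xD.

P0 = 0x4, P1 = 0x0, P2 = 0xD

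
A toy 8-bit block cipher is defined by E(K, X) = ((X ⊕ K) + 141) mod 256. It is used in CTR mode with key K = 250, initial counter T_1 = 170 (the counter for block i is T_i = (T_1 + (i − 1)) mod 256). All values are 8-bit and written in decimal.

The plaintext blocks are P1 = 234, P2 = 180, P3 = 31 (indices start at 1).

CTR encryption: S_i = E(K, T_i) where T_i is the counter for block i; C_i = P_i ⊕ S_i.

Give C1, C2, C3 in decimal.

C1 = 55, C2 = 106, C3 = 252

C1: T = 170, S = E(K, T) = 221; 234 ⊕ 221 = 55.
C2: T = 171, S = E(K, T) = 222; 180 ⊕ 222 = 106.
C3: T = 172, S = E(K, T) = 227; 31 ⊕ 227 = 252.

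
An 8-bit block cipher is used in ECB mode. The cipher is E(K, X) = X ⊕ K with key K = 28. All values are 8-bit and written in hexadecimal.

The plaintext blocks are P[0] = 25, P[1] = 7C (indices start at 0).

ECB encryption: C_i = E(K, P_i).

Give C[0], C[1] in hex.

C[0]: E(K, 25) = 0D.
C[1]: E(K, 7C) = 54.

C[0] = 0D, C[1] = 54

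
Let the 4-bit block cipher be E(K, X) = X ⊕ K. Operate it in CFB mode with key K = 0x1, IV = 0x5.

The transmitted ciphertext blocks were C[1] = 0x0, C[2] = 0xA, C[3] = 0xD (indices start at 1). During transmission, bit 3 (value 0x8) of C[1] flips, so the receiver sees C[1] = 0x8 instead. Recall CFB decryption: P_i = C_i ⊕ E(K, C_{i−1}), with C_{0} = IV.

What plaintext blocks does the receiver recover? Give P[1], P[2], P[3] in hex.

P[1] = 0xC, P[2] = 0x3, P[3] = 0x6

Only C[1] changed, to 0x8. In CFB, a change in C_i flips the same bit in P_i and garbles P_{i+1}. Decrypting the received ciphertext:
P[1]: E(K, 0x5) = 0x4; 0x8 ⊕ 0x4 = 0xC.
P[2]: E(K, 0x8) = 0x9; 0xA ⊕ 0x9 = 0x3.
P[3]: E(K, 0xA) = 0xB; 0xD ⊕ 0xB = 0x6.
Blocks that differ from the original plaintext: P[1], P[2].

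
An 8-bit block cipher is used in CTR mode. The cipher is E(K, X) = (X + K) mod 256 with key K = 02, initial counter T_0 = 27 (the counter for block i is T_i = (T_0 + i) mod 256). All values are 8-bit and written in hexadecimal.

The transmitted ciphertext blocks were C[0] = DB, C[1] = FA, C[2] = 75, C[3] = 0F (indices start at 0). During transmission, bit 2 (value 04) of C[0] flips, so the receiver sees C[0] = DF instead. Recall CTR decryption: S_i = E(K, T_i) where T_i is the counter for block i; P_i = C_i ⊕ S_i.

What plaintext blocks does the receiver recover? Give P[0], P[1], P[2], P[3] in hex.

Only C[0] changed, to DF. In CTR, a change in C_i flips the same bit in P_i only; the keystream is unaffected. Decrypting the received ciphertext:
P[0]: T = 27, S = E(K, T) = 29; DF ⊕ 29 = F6.
P[1]: T = 28, S = E(K, T) = 2A; FA ⊕ 2A = D0.
P[2]: T = 29, S = E(K, T) = 2B; 75 ⊕ 2B = 5E.
P[3]: T = 2A, S = E(K, T) = 2C; 0F ⊕ 2C = 23.
Blocks that differ from the original plaintext: P[0].

P[0] = F6, P[1] = D0, P[2] = 5E, P[3] = 23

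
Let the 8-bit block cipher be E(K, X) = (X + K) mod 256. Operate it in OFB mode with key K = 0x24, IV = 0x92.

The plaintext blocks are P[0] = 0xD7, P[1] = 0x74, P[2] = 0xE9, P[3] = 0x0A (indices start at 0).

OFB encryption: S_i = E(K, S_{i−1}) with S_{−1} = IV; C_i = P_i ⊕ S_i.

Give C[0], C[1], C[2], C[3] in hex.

C[0]: S = E(K, 0x92) = 0xB6; 0xD7 ⊕ 0xB6 = 0x61.
C[1]: S = E(K, 0xB6) = 0xDA; 0x74 ⊕ 0xDA = 0xAE.
C[2]: S = E(K, 0xDA) = 0xFE; 0xE9 ⊕ 0xFE = 0x17.
C[3]: S = E(K, 0xFE) = 0x22; 0x0A ⊕ 0x22 = 0x28.

C[0] = 0x61, C[1] = 0xAE, C[2] = 0x17, C[3] = 0x28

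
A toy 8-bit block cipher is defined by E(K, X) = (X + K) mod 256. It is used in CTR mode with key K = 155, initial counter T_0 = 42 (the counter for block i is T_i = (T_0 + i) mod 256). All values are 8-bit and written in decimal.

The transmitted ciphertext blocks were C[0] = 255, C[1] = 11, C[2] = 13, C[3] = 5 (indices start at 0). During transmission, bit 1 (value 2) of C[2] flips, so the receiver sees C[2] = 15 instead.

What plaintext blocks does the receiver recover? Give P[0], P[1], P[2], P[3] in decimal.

CTR decryption: S_i = E(K, T_i) where T_i is the counter for block i; P_i = C_i ⊕ S_i.
Only C[2] changed, to 15. In CTR, a change in C_i flips the same bit in P_i only; the keystream is unaffected. Decrypting the received ciphertext:
P[0]: T = 42, S = E(K, T) = 197; 255 ⊕ 197 = 58.
P[1]: T = 43, S = E(K, T) = 198; 11 ⊕ 198 = 205.
P[2]: T = 44, S = E(K, T) = 199; 15 ⊕ 199 = 200.
P[3]: T = 45, S = E(K, T) = 200; 5 ⊕ 200 = 205.
Blocks that differ from the original plaintext: P[2].

P[0] = 58, P[1] = 205, P[2] = 200, P[3] = 205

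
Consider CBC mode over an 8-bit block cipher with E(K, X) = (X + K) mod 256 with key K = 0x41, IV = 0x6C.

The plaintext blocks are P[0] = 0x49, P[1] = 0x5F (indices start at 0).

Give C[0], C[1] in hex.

CBC encryption: C_i = E(K, P_i ⊕ C_{i−1}), with C_{−1} = IV.
C[0]: P[0] ⊕ 0x6C = 0x25; E(K, 0x25) = 0x66.
C[1]: P[1] ⊕ 0x66 = 0x39; E(K, 0x39) = 0x7A.

C[0] = 0x66, C[1] = 0x7A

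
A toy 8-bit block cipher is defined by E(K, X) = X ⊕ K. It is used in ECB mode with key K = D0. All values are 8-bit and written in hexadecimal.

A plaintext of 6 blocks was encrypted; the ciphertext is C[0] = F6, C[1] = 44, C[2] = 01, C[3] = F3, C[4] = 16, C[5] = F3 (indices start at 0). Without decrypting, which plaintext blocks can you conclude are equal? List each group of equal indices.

ECB encrypts each block independently with the same key, so equal ciphertext blocks imply equal plaintext blocks.
C[3] = C[5] = F3, so P[3] = P[5].

P[3] = P[5]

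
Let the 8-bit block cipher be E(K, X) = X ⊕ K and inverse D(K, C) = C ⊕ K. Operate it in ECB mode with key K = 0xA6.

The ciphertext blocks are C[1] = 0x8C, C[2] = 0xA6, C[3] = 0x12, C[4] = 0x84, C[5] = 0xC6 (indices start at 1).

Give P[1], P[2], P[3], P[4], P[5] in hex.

ECB decryption: P_i = D(K, C_i).
P[1]: D(K, 0x8C) = 0x2A.
P[2]: D(K, 0xA6) = 0x00.
P[3]: D(K, 0x12) = 0xB4.
P[4]: D(K, 0x84) = 0x22.
P[5]: D(K, 0xC6) = 0x60.

P[1] = 0x2A, P[2] = 0x00, P[3] = 0xB4, P[4] = 0x22, P[5] = 0x60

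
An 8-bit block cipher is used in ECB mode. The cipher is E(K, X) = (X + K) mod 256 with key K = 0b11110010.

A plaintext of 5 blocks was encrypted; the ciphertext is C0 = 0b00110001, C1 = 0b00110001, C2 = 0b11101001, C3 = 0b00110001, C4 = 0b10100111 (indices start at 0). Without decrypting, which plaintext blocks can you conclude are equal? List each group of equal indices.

ECB encrypts each block independently with the same key, so equal ciphertext blocks imply equal plaintext blocks.
C0 = C1 = C3 = 0b00110001, so P0 = P1 = P3.

P0 = P1 = P3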